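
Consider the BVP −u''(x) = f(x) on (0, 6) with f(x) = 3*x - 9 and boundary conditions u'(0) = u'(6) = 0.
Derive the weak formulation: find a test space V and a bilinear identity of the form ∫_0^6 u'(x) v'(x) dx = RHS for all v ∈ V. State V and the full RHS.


V = H^1(0, 6) (no boundary constraint on v; u is determined up to an additive constant); weak form: ∫_0^6 u'v' dx = ∫_0^6 (3*x - 9) v dx for all v ∈ V.

Multiply both sides by a test function v and integrate from 0 to 6:
  ∫_0^6 −u''(x) v(x) dx = ∫_0^6 f(x) v(x) dx.
Integrate the LHS by parts once:
  ∫_0^6 −u'' v dx = −[u'(x) v(x)]_0^6 + ∫_0^6 u'(x) v'(x) dx.
Thus ∫_0^6 u'(x) v'(x) dx = ∫_0^6 f(x) v(x) dx + [u'(x) v(x)]_0^6.
Choose V so that boundary terms are either known or forced to vanish.
u has homogeneous Neumann: u'(0) = u'(6) = 0. So [u' v]_0^6 = 0·v(6) − 0·v(0) = 0 for any v; take V = H^1(0, 6).
Weak formulation: find u (satisfying any essential BC) such that ∫_0^6 u'(x) v'(x) dx = ∫_0^6 f v dx for all v ∈ V (homogeneous Neumann, so boundary terms vanish).
Substituting f(x) = 3*x - 9, the right-hand side is ∫_0^6 (3*x - 9) v dx.
Compatibility check (pure Neumann): taking v ≡ 1 ∈ V gives 0 = ∫_0^6 f dx + (0) − (0), i.e. ∫_0^6 f dx must equal u'(0) − u'(6) = 0. Indeed ∫_0^6 (3*x - 9) dx = 0, so the data are compatible. The solution is then unique only up to an additive constant (fix it e.g. by requiring ∫_0^6 u dx = 0).


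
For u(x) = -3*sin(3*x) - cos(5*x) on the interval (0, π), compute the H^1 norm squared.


||u||_{H^1(0,π)}^2 = 58*π

u'(x) = 5*sin(5*x) - 9*cos(3*x).
Expand u² and (u')² and integrate term by term on (0, π), using: for integers n ≥ 1, ∫_0^π sin²(nx) dx = ∫_0^π cos²(nx) dx = π/2; for n ≠ n', ∫_0^π sin(nx)sin(n'x) dx = ∫_0^π cos(nx)cos(n'x) dx = 0; and by product-to-sum, ∫_0^π sin(nx)cos(n'x) dx = ½∫_0^π [sin((n+n')x) + sin((n−n')x)] dx, which is 0 when n+n' is even and 2n/(n²−n'²) when n+n' is odd (it need not vanish on (0, π)).
  u² squared terms: (-1)²·∫cos(5x)² dx = 1·π/2 = π/2;  (-3)²·∫sin(3x)² dx = 9·π/2 = 9*π/2.
  u² cross terms: 2·(-1)·(-3)·∫cos(5x)·sin(3x) dx = 6·(0) = 0.
  So ∫_0^π u² dx = π/2 + 9*π/2 + 0 = 5*π.
  (u')² squared terms: (-9)²·∫cos(3x)² dx = 81·π/2 = 81*π/2;  (5)²·∫sin(5x)² dx = 25·π/2 = 25*π/2.
  (u')² cross terms: 2·(-9)·(5)·∫cos(3x)·sin(5x) dx = -90·(0) = 0.
  So ∫_0^π (u')² dx = 81*π/2 + 25*π/2 + 0 = 53*π.
||u||_{H^1}^2 = (5*π) + (53*π) = 58*π.


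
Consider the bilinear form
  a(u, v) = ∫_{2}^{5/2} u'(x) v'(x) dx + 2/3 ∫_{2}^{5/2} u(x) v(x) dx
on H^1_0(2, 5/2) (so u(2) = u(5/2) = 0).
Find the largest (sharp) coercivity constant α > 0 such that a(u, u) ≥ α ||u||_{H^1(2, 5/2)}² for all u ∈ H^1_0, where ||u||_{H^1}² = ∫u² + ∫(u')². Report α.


α = 2*(1 + 6*π^2)/(3*(1 + 4*π^2))

Coercivity of a(·,·) on H^1_0(2, 5/2) means a(u, u) ≥ α ||u||_{H^1}² for every u ∈ H^1_0.
The interval has length L = 1/2, and Poincaré/coercivity depend only on L. Here a(u, u) = ∫(u')² + (2/3)·∫u².
Here 0 < c = 2/3 < 1. The condition a(u,u) ≥ α||u||_{H^1}² reads (1−α)∫(u')² ≥ (α−c)∫u². Any admissible α is ≤ 1 (rapidly oscillating u have ∫u²/∫(u')² → 0), and α = 1 would force 0 ≥ (1−c)∫u², impossible since c < 1; so 1−α > 0. By the sharp Poincaré inequality on H^1_0 of an interval of length L, ∫(u')² ≥ (π/L)²∫u² with equality for the first sine mode sin(π(x−x₀)/L) (x₀ the left endpoint), so the inequality holds for all u iff (1−α)(π/L)² ≥ α − c, i.e. α ≤ ((π/L)² + c)/((π/L)² + 1) = (1 + c(L/π)²)/(1 + (L/π)²). With (π/L)² = 4*π^2 and c = 2/3, the largest admissible constant is α = ((π/L)² + c)/((π/L)² + 1).
Simplifying, α = 2*(1 + 6*π^2)/(3*(1 + 4*π^2)).


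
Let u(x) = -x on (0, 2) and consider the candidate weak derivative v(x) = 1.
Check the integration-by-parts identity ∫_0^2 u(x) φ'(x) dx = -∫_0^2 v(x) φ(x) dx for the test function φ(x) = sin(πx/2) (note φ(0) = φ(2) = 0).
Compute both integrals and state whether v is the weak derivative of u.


LHS = 4/π, RHS = -4/π. No, v is not the weak derivative of u.

u(x) = -x, classical derivative u'(x) = -1.
φ(x) = sin(πx/2), so φ'(x) = π*cos(π*x/2)/2.
Note φ(0) = φ(2) = 0, so the boundary term u·φ vanishes.
LHS = ∫_0^2 u(x) φ'(x) dx = ∫_0^2 (-π*x*cos(π*x/2)/2) dx. Term by term:
  ∫_0^2 -π*x*cos(π*x/2)/2 dx = 4/π.
So LHS = 4/π.
∫_0^2 v(x) φ(x) dx = ∫_0^2 (sin(π*x/2)) dx. Term by term:
  ∫_0^2 sin(π*x/2) dx = 4/π.
So RHS = -∫_0^2 v(x) φ(x) dx = -4/π.
LHS − RHS = 8/π ≠ 0, so the identity fails.
(For a valid weak derivative the identity must hold for EVERY test function, in particular this one. The failure shows v is NOT the weak derivative of u.)
Correct weak derivative would be u'(x) = -1.


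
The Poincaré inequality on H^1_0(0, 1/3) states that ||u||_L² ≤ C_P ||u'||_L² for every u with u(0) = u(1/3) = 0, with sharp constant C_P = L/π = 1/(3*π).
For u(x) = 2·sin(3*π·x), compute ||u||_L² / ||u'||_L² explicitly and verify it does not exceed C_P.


||u||_L² / ||u'||_L² = 1/(3*π) = C_P.

u(x) = 2·sin(3*π·x), so u'(x) = 6*π*cos(3*π*x).
Writing u(x) = A·sin(kπx/L) with A = 2 and k = 1, use ∫_0^L sin²(kπx/L) dx = L/2 and ∫_0^L cos²(kπx/L) dx = L/2.
u² = 4·sin²(3*π·x) and (u')² = 36*π^2·cos²(3*π·x), and each of sin², cos² integrates to L/2 = 1/6 over (0, 1/3).
∫_0^1/3 u² dx = 2/3, so ||u||_L² = sqrt(6)/3.
∫_0^1/3 (u')² dx = 6*π^2, so ||u'||_L² = sqrt(6)*π.
Ratio ||u||_L² / ||u'||_L² = 1/(3*π).
Sharp Poincaré constant on H^1_0(0, 1/3) is C_P = L/π = 1/(3*π), achieved by sin(3*π·x).
This is the k = 1 eigenfunction (up to amplitude), so the ratio equals the sharp Poincaré constant exactly.


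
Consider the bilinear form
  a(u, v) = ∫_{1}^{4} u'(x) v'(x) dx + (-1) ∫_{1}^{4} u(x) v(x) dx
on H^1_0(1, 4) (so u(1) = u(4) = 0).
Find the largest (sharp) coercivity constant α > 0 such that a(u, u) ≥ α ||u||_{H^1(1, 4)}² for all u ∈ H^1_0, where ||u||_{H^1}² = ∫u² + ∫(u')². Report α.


α = (-9 + π^2)/(9 + π^2)

Coercivity of a(·,·) on H^1_0(1, 4) means a(u, u) ≥ α ||u||_{H^1}² for every u ∈ H^1_0.
The interval has length L = 3, and Poincaré/coercivity depend only on L. Here a(u, u) = ∫(u')² + (-1)·∫u².
Here c = -1 < 0 with |c| < (π/L)² = π^2/9, so coercivity still holds. The condition a(u,u) ≥ α||u||_{H^1}² reads (1−α)∫(u')² ≥ (α−c)∫u². Any admissible α is ≤ 1 (rapidly oscillating u have ∫u²/∫(u')² → 0), and α = 1 would force 0 ≥ (1−c)∫u², impossible since c < 1; so 1−α > 0. By the sharp Poincaré inequality on H^1_0 of an interval of length L, ∫(u')² ≥ (π/L)²∫u² with equality for the first sine mode sin(π(x−x₀)/L) (x₀ the left endpoint), so the inequality holds for all u iff (1−α)(π/L)² ≥ α − c, i.e. α ≤ ((π/L)² + c)/((π/L)² + 1) = (1 + c(L/π)²)/(1 + (L/π)²). (Direct route, valid since c ≤ 0: Poincaré gives c∫u² ≥ c(L/π)²∫(u')², so a(u,u) ≥ (1 + c(L/π)²)∫(u')², while ||u||_{H^1}² ≤ (1 + (L/π)²)∫(u')²; dividing yields the same α.) With (π/L)² = π^2/9 and c = -1, the largest admissible constant is α = ((π/L)² + c)/((π/L)² + 1).
Simplifying, α = (-9 + π^2)/(9 + π^2).


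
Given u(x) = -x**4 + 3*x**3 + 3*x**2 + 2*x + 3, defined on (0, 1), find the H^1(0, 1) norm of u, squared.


||u||_{H^1}^2 = 119501/1260

The H^1 norm (squared) on an interval (0, L) is
  ||u||_{H^1}^2 = ∫_0^L u(x)^2 dx + ∫_0^L u'(x)^2 dx.
Compute u'(x) = -4*x**3 + 9*x**2 + 6*x + 2.
Then u(x)^2 = x**8 - 6*x**7 + 3*x**6 + 14*x**5 + 15*x**4 + 30*x**3 + 22*x**2 + 12*x + 9 and u'(x)^2 = 16*x**6 - 72*x**5 + 33*x**4 + 92*x**3 + 72*x**2 + 24*x + 4.
Integrate each monomial from 0 to 1 using ∫_0^1 c·x^n dx = c·1^(n+1)/(n+1):
  ∫_0^1 u(x)^2 dx = ∫_0^1 (x^8 - 6*x^7 + 3*x^6 + 14*x^5 + 15*x^4 + 30*x^3 + 22*x^2 + 12*x + 9) dx. Term by term:
    ∫_0^1 x^8 dx = 1/9;  ∫_0^1 -6*x^7 dx = -3/4;  ∫_0^1 3*x^6 dx = 3/7;
    ∫_0^1 14*x^5 dx = 7/3;  ∫_0^1 15*x^4 dx = 3;  ∫_0^1 30*x^3 dx = 15/2;
    ∫_0^1 22*x^2 dx = 22/3;  ∫_0^1 12*x dx = 6;  ∫_0^1 9 dx = 9.
  Sum: 1/9 − 3/4 + 3/7 + 7/3 + 3 + 15/2 + 22/3 + 6 + 9 = 8809/252.
  ∫_0^1 u'(x)^2 dx = ∫_0^1 (16*x^6 - 72*x^5 + 33*x^4 + 92*x^3 + 72*x^2 + 24*x + 4) dx. Term by term:
    ∫_0^1 16*x^6 dx = 16/7;  ∫_0^1 -72*x^5 dx = -12;  ∫_0^1 33*x^4 dx = 33/5;
    ∫_0^1 92*x^3 dx = 23;  ∫_0^1 72*x^2 dx = 24;  ∫_0^1 24*x dx = 12;
    ∫_0^1 4 dx = 4.
  Sum: 16/7 − 12 + 33/5 + 23 + 24 + 12 + 4 = 2096/35.
Adding: ||u||_{H^1}^2 = 8809/252 + 2096/35 = 119501/1260.


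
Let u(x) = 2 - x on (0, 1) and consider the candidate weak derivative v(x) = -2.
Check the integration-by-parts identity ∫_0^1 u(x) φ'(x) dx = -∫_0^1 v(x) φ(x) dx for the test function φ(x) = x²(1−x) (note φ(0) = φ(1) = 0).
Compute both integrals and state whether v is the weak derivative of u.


LHS = 1/12, RHS = 1/6. No, v is not the weak derivative of u.

u(x) = 2 - x, classical derivative u'(x) = -1.
φ(x) = x²(1−x), so φ'(x) = x*(2 - 3*x).
Note φ(0) = φ(1) = 0, so the boundary term u·φ vanishes.
LHS = ∫_0^1 u(x) φ'(x) dx = ∫_0^1 (3*x^3 - 8*x^2 + 4*x) dx. Term by term:
  ∫_0^1 3*x^3 dx = 3/4;  ∫_0^1 -8*x^2 dx = -8/3;  ∫_0^1 4*x dx = 2.
Sum: 3/4 − 8/3 + 2 = 1/12.
So LHS = 1/12.
∫_0^1 v(x) φ(x) dx = ∫_0^1 (2*x^3 - 2*x^2) dx. Term by term:
  ∫_0^1 2*x^3 dx = 1/2;  ∫_0^1 -2*x^2 dx = -2/3.
Sum: 1/2 − 2/3 = -1/6.
So RHS = -∫_0^1 v(x) φ(x) dx = 1/6.
LHS − RHS = -1/12 ≠ 0, so the identity fails.
(For a valid weak derivative the identity must hold for EVERY test function, in particular this one. The failure shows v is NOT the weak derivative of u.)
Correct weak derivative would be u'(x) = -1.


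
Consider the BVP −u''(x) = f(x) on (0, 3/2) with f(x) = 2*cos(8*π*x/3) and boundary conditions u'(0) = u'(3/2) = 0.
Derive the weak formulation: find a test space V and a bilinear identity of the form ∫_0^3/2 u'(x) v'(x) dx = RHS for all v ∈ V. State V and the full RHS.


V = H^1(0, 3/2) (no boundary constraint on v; u is determined up to an additive constant); weak form: ∫_0^3/2 u'v' dx = ∫_0^3/2 (2*cos(8*π*x/3)) v dx for all v ∈ V.

Multiply both sides by a test function v and integrate from 0 to 3/2:
  ∫_0^3/2 −u''(x) v(x) dx = ∫_0^3/2 f(x) v(x) dx.
Integrate the LHS by parts once:
  ∫_0^3/2 −u'' v dx = −[u'(x) v(x)]_0^3/2 + ∫_0^3/2 u'(x) v'(x) dx.
Thus ∫_0^3/2 u'(x) v'(x) dx = ∫_0^3/2 f(x) v(x) dx + [u'(x) v(x)]_0^3/2.
Choose V so that boundary terms are either known or forced to vanish.
u has homogeneous Neumann: u'(0) = u'(3/2) = 0. So [u' v]_0^3/2 = 0·v(3/2) − 0·v(0) = 0 for any v; take V = H^1(0, 3/2).
Weak formulation: find u (satisfying any essential BC) such that ∫_0^3/2 u'(x) v'(x) dx = ∫_0^3/2 f v dx for all v ∈ V (homogeneous Neumann, so boundary terms vanish).
Substituting f(x) = 2*cos(8*π*x/3), the right-hand side is ∫_0^3/2 (2*cos(8*π*x/3)) v dx.
Compatibility check (pure Neumann): taking v ≡ 1 ∈ V gives 0 = ∫_0^3/2 f dx + (0) − (0), i.e. ∫_0^3/2 f dx must equal u'(0) − u'(3/2) = 0. Indeed ∫_0^3/2 (2*cos(8*π*x/3)) dx = 0, so the data are compatible. The solution is then unique only up to an additive constant (fix it e.g. by requiring ∫_0^3/2 u dx = 0).


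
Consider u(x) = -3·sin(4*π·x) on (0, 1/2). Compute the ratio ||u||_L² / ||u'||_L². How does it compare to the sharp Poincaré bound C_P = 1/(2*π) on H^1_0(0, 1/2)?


||u||_L² / ||u'||_L² = 1/(4*π) < C_P = 1/(2*π).

u(x) = -3·sin(4*π·x), so u'(x) = -12*π*cos(4*π*x).
Writing u(x) = A·sin(kπx/L) with A = -3 and k = 2, use ∫_0^L sin²(kπx/L) dx = L/2 and ∫_0^L cos²(kπx/L) dx = L/2.
u² = 9·sin²(4*π·x) and (u')² = 144*π^2·cos²(4*π·x), and each of sin², cos² integrates to L/2 = 1/4 over (0, 1/2).
∫_0^1/2 u² dx = 9/4, so ||u||_L² = 3/2.
∫_0^1/2 (u')² dx = 36*π^2, so ||u'||_L² = 6*π.
Ratio ||u||_L² / ||u'||_L² = 1/(4*π).
Sharp Poincaré constant on H^1_0(0, 1/2) is C_P = L/π = 1/(2*π), achieved by sin(2*π·x).
This is the k = 2 harmonic; the ratio L/(kπ) is strictly less than C_P = L/π, consistent with the sharp inequality ||u||_L² ≤ C_P ||u'||_L².


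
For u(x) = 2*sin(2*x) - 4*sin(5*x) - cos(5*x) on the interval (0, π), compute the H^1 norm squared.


||u||_{H^1(0,π)}^2 = 416/21 + 231*π

u'(x) = 5*sin(5*x) + 4*cos(2*x) - 20*cos(5*x).
Expand u² and (u')² and integrate term by term on (0, π), using: for integers n ≥ 1, ∫_0^π sin²(nx) dx = ∫_0^π cos²(nx) dx = π/2; for n ≠ n', ∫_0^π sin(nx)sin(n'x) dx = ∫_0^π cos(nx)cos(n'x) dx = 0; and by product-to-sum, ∫_0^π sin(nx)cos(n'x) dx = ½∫_0^π [sin((n+n')x) + sin((n−n')x)] dx, which is 0 when n+n' is even and 2n/(n²−n'²) when n+n' is odd (it need not vanish on (0, π)).
  u² squared terms: (-1)²·∫cos(5x)² dx = 1·π/2 = π/2;  (-4)²·∫sin(5x)² dx = 16·π/2 = 8*π;  (2)²·∫sin(2x)² dx = 4·π/2 = 2*π.
  u² cross terms: 2·(-1)·(-4)·∫cos(5x)·sin(5x) dx = 8·(0) = 0;  2·(-1)·(2)·∫cos(5x)·sin(2x) dx = -4·(-4/21) = 16/21;  2·(-4)·(2)·∫sin(5x)·sin(2x) dx = -16·(0) = 0.
  So ∫_0^π u² dx = π/2 + 8*π + 2*π + 0 + 16/21 + 0 = 16/21 + 21*π/2.
  (u')² squared terms: (-20)²·∫cos(5x)² dx = 400·π/2 = 200*π;  (4)²·∫cos(2x)² dx = 16·π/2 = 8*π;  (5)²·∫sin(5x)² dx = 25·π/2 = 25*π/2.
  (u')² cross terms: 2·(-20)·(4)·∫cos(5x)·cos(2x) dx = -160·(0) = 0;  2·(-20)·(5)·∫cos(5x)·sin(5x) dx = -200·(0) = 0;  2·(4)·(5)·∫cos(2x)·sin(5x) dx = 40·(10/21) = 400/21.
  So ∫_0^π (u')² dx = 200*π + 8*π + 25*π/2 + 0 + 0 + 400/21 = 400/21 + 441*π/2.
||u||_{H^1}^2 = (16/21 + 21*π/2) + (400/21 + 441*π/2) = 416/21 + 231*π.


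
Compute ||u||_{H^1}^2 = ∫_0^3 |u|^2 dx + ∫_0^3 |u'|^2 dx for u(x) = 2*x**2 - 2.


||u||_{H^1}^2 = 1392/5

The H^1 norm (squared) on an interval (0, L) is
  ||u||_{H^1}^2 = ∫_0^L u(x)^2 dx + ∫_0^L u'(x)^2 dx.
Compute u'(x) = 4*x.
Then u(x)^2 = 4*x**4 - 8*x**2 + 4 and u'(x)^2 = 16*x**2.
Integrate each monomial from 0 to 3 using ∫_0^3 c·x^n dx = c·3^(n+1)/(n+1):
  ∫_0^3 u(x)^2 dx = ∫_0^3 (4*x^4 - 8*x^2 + 4) dx. Term by term:
    ∫_0^3 4*x^4 dx = 972/5;  ∫_0^3 -8*x^2 dx = -72;  ∫_0^3 4 dx = 12.
  Sum: 972/5 − 72 + 12 = 672/5.
  ∫_0^3 u'(x)^2 dx = ∫_0^3 (16*x^2) dx. Term by term:
    ∫_0^3 16*x^2 dx = 144.
Adding: ||u||_{H^1}^2 = 672/5 + 144 = 1392/5.


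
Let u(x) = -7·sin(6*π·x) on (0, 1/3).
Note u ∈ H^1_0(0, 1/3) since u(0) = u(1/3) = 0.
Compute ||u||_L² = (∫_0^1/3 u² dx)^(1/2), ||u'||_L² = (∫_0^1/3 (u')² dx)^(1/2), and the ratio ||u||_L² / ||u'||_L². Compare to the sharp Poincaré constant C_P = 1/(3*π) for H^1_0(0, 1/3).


||u||_L² / ||u'||_L² = 1/(6*π) < C_P = 1/(3*π).

u(x) = -7·sin(6*π·x), so u'(x) = -42*π*cos(6*π*x).
Writing u(x) = A·sin(kπx/L) with A = -7 and k = 2, use ∫_0^L sin²(kπx/L) dx = L/2 and ∫_0^L cos²(kπx/L) dx = L/2.
u² = 49·sin²(6*π·x) and (u')² = 1764*π^2·cos²(6*π·x), and each of sin², cos² integrates to L/2 = 1/6 over (0, 1/3).
∫_0^1/3 u² dx = 49/6, so ||u||_L² = 7*sqrt(6)/6.
∫_0^1/3 (u')² dx = 294*π^2, so ||u'||_L² = 7*sqrt(6)*π.
Ratio ||u||_L² / ||u'||_L² = 1/(6*π).
Sharp Poincaré constant on H^1_0(0, 1/3) is C_P = L/π = 1/(3*π), achieved by sin(3*π·x).
This is the k = 2 harmonic; the ratio L/(kπ) is strictly less than C_P = L/π, consistent with the sharp inequality ||u||_L² ≤ C_P ||u'||_L².


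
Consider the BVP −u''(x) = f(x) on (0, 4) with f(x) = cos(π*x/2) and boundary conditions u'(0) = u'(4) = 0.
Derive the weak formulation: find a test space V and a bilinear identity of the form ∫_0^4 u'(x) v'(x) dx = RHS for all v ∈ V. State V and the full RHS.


V = H^1(0, 4) (no boundary constraint on v; u is determined up to an additive constant); weak form: ∫_0^4 u'v' dx = ∫_0^4 (cos(π*x/2)) v dx for all v ∈ V.

Multiply both sides by a test function v and integrate from 0 to 4:
  ∫_0^4 −u''(x) v(x) dx = ∫_0^4 f(x) v(x) dx.
Integrate the LHS by parts once:
  ∫_0^4 −u'' v dx = −[u'(x) v(x)]_0^4 + ∫_0^4 u'(x) v'(x) dx.
Thus ∫_0^4 u'(x) v'(x) dx = ∫_0^4 f(x) v(x) dx + [u'(x) v(x)]_0^4.
Choose V so that boundary terms are either known or forced to vanish.
u has homogeneous Neumann: u'(0) = u'(4) = 0. So [u' v]_0^4 = 0·v(4) − 0·v(0) = 0 for any v; take V = H^1(0, 4).
Weak formulation: find u (satisfying any essential BC) such that ∫_0^4 u'(x) v'(x) dx = ∫_0^4 f v dx for all v ∈ V (homogeneous Neumann, so boundary terms vanish).
Substituting f(x) = cos(π*x/2), the right-hand side is ∫_0^4 (cos(π*x/2)) v dx.
Compatibility check (pure Neumann): taking v ≡ 1 ∈ V gives 0 = ∫_0^4 f dx + (0) − (0), i.e. ∫_0^4 f dx must equal u'(0) − u'(4) = 0. Indeed ∫_0^4 (cos(π*x/2)) dx = 0, so the data are compatible. The solution is then unique only up to an additive constant (fix it e.g. by requiring ∫_0^4 u dx = 0).


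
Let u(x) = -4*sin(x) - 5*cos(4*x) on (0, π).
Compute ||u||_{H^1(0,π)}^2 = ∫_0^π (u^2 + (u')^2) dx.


||u||_{H^1(0,π)}^2 = -272/3 + 457*π/2

u'(x) = 20*sin(4*x) - 4*cos(x).
Expand u² and (u')² and integrate term by term on (0, π), using: for integers n ≥ 1, ∫_0^π sin²(nx) dx = ∫_0^π cos²(nx) dx = π/2; for n ≠ n', ∫_0^π sin(nx)sin(n'x) dx = ∫_0^π cos(nx)cos(n'x) dx = 0; and by product-to-sum, ∫_0^π sin(nx)cos(n'x) dx = ½∫_0^π [sin((n+n')x) + sin((n−n')x)] dx, which is 0 when n+n' is even and 2n/(n²−n'²) when n+n' is odd (it need not vanish on (0, π)).
  u² squared terms: (-5)²·∫cos(4x)² dx = 25·π/2 = 25*π/2;  (-4)²·∫sin(x)² dx = 16·π/2 = 8*π.
  u² cross terms: 2·(-5)·(-4)·∫cos(4x)·sin(x) dx = 40·(-2/15) = -16/3.
  So ∫_0^π u² dx = 25*π/2 + 8*π − 16/3 = -16/3 + 41*π/2.
  (u')² squared terms: (-4)²·∫cos(x)² dx = 16·π/2 = 8*π;  (20)²·∫sin(4x)² dx = 400·π/2 = 200*π.
  (u')² cross terms: 2·(-4)·(20)·∫cos(x)·sin(4x) dx = -160·(8/15) = -256/3.
  So ∫_0^π (u')² dx = 8*π + 200*π − 256/3 = -256/3 + 208*π.
||u||_{H^1}^2 = (-16/3 + 41*π/2) + (-256/3 + 208*π) = -272/3 + 457*π/2.


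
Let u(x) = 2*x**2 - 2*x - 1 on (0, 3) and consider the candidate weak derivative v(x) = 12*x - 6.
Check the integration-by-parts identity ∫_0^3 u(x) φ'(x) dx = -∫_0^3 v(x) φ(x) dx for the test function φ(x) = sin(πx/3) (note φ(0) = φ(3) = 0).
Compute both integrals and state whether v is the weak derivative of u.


LHS = -24/π, RHS = -72/π. No, v is not the weak derivative of u.

u(x) = 2*x**2 - 2*x - 1, classical derivative u'(x) = 4*x - 2.
φ(x) = sin(πx/3), so φ'(x) = π*cos(π*x/3)/3.
Note φ(0) = φ(3) = 0, so the boundary term u·φ vanishes.
LHS = ∫_0^3 u(x) φ'(x) dx = ∫_0^3 (2*π*x^2*cos(π*x/3)/3 - 2*π*x*cos(π*x/3)/3 - π*cos(π*x/3)/3) dx. Term by term:
  ∫_0^3 -π*cos(π*x/3)/3 dx = 0;  ∫_0^3 -2*π*x*cos(π*x/3)/3 dx = 12/π;  ∫_0^3 2*π*x^2*cos(π*x/3)/3 dx = -36/π.
Sum: 0 + 12/π − 36/π = -24/π.
So LHS = -24/π.
∫_0^3 v(x) φ(x) dx = ∫_0^3 (12*x*sin(π*x/3) - 6*sin(π*x/3)) dx. Term by term:
  ∫_0^3 -6*sin(π*x/3) dx = -36/π;  ∫_0^3 12*x*sin(π*x/3) dx = 108/π.
Sum: -36/π + 108/π = 72/π.
So RHS = -∫_0^3 v(x) φ(x) dx = -72/π.
LHS − RHS = 48/π ≠ 0, so the identity fails.
(For a valid weak derivative the identity must hold for EVERY test function, in particular this one. The failure shows v is NOT the weak derivative of u.)
Correct weak derivative would be u'(x) = 4*x - 2.


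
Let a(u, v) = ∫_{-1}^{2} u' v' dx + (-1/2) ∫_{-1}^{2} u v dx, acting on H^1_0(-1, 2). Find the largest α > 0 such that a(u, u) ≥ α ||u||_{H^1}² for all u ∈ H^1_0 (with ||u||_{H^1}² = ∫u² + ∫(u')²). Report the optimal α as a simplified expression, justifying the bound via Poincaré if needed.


α = (-9/2 + π^2)/(9 + π^2)

Coercivity of a(·,·) on H^1_0(-1, 2) means a(u, u) ≥ α ||u||_{H^1}² for every u ∈ H^1_0.
The interval has length L = 3, and Poincaré/coercivity depend only on L. Here a(u, u) = ∫(u')² + (-1/2)·∫u².
Here c = -1/2 < 0 with |c| < (π/L)² = π^2/9, so coercivity still holds. The condition a(u,u) ≥ α||u||_{H^1}² reads (1−α)∫(u')² ≥ (α−c)∫u². Any admissible α is ≤ 1 (rapidly oscillating u have ∫u²/∫(u')² → 0), and α = 1 would force 0 ≥ (1−c)∫u², impossible since c < 1; so 1−α > 0. By the sharp Poincaré inequality on H^1_0 of an interval of length L, ∫(u')² ≥ (π/L)²∫u² with equality for the first sine mode sin(π(x−x₀)/L) (x₀ the left endpoint), so the inequality holds for all u iff (1−α)(π/L)² ≥ α − c, i.e. α ≤ ((π/L)² + c)/((π/L)² + 1) = (1 + c(L/π)²)/(1 + (L/π)²). (Direct route, valid since c ≤ 0: Poincaré gives c∫u² ≥ c(L/π)²∫(u')², so a(u,u) ≥ (1 + c(L/π)²)∫(u')², while ||u||_{H^1}² ≤ (1 + (L/π)²)∫(u')²; dividing yields the same α.) With (π/L)² = π^2/9 and c = -1/2, the largest admissible constant is α = ((π/L)² + c)/((π/L)² + 1).
Simplifying, α = (-9/2 + π^2)/(9 + π^2).


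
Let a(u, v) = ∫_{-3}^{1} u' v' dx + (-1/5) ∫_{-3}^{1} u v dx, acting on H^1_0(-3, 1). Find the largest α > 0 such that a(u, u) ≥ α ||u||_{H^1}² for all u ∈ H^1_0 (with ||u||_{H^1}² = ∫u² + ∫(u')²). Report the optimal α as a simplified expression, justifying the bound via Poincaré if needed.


α = (-16/5 + π^2)/(π^2 + 16)

Coercivity of a(·,·) on H^1_0(-3, 1) means a(u, u) ≥ α ||u||_{H^1}² for every u ∈ H^1_0.
The interval has length L = 4, and Poincaré/coercivity depend only on L. Here a(u, u) = ∫(u')² + (-1/5)·∫u².
Here c = -1/5 < 0 with |c| < (π/L)² = π^2/16, so coercivity still holds. The condition a(u,u) ≥ α||u||_{H^1}² reads (1−α)∫(u')² ≥ (α−c)∫u². Any admissible α is ≤ 1 (rapidly oscillating u have ∫u²/∫(u')² → 0), and α = 1 would force 0 ≥ (1−c)∫u², impossible since c < 1; so 1−α > 0. By the sharp Poincaré inequality on H^1_0 of an interval of length L, ∫(u')² ≥ (π/L)²∫u² with equality for the first sine mode sin(π(x−x₀)/L) (x₀ the left endpoint), so the inequality holds for all u iff (1−α)(π/L)² ≥ α − c, i.e. α ≤ ((π/L)² + c)/((π/L)² + 1) = (1 + c(L/π)²)/(1 + (L/π)²). (Direct route, valid since c ≤ 0: Poincaré gives c∫u² ≥ c(L/π)²∫(u')², so a(u,u) ≥ (1 + c(L/π)²)∫(u')², while ||u||_{H^1}² ≤ (1 + (L/π)²)∫(u')²; dividing yields the same α.) With (π/L)² = π^2/16 and c = -1/5, the largest admissible constant is α = ((π/L)² + c)/((π/L)² + 1).
Simplifying, α = (-16/5 + π^2)/(π^2 + 16).


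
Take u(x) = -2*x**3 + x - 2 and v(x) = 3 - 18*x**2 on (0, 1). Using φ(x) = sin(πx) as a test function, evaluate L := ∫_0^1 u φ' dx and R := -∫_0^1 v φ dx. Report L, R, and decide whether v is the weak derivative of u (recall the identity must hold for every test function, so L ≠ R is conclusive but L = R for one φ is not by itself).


LHS = -24/π^3 + 4/π, RHS = -72/π^3 + 12/π. No, v is not the weak derivative of u.

u(x) = -2*x**3 + x - 2, classical derivative u'(x) = 1 - 6*x**2.
φ(x) = sin(πx), so φ'(x) = π*cos(π*x).
Note φ(0) = φ(1) = 0, so the boundary term u·φ vanishes.
LHS = ∫_0^1 u(x) φ'(x) dx = ∫_0^1 (-2*π*x^3*cos(π*x) + π*x*cos(π*x) - 2*π*cos(π*x)) dx. Term by term:
  ∫_0^1 -2*π*cos(π*x) dx = 0;  ∫_0^1 π*x*cos(π*x) dx = -2/π;  ∫_0^1 -2*π*x^3*cos(π*x) dx = -24/π^3 + 6/π.
Sum: 0 − 2/π + -24/π^3 + 6/π = -24/π^3 + 4/π.
So LHS = -24/π^3 + 4/π.
∫_0^1 v(x) φ(x) dx = ∫_0^1 (-18*x^2*sin(π*x) + 3*sin(π*x)) dx. Term by term:
  ∫_0^1 3*sin(π*x) dx = 6/π;  ∫_0^1 -18*x^2*sin(π*x) dx = -18/π + 72/π^3.
Sum: 6/π + -18/π + 72/π^3 = -12/π + 72/π^3.
So RHS = -∫_0^1 v(x) φ(x) dx = -72/π^3 + 12/π.
LHS − RHS = -8/π + 48/π^3 ≠ 0, so the identity fails.
(For a valid weak derivative the identity must hold for EVERY test function, in particular this one. The failure shows v is NOT the weak derivative of u.)
Correct weak derivative would be u'(x) = 1 - 6*x**2.


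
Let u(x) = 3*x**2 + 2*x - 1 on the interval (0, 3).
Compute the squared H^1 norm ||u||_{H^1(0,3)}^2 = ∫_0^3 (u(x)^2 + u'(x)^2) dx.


||u||_{H^1}^2 = 5457/5

The H^1 norm (squared) on an interval (0, L) is
  ||u||_{H^1}^2 = ∫_0^L u(x)^2 dx + ∫_0^L u'(x)^2 dx.
Compute u'(x) = 6*x + 2.
Then u(x)^2 = 9*x**4 + 12*x**3 - 2*x**2 - 4*x + 1 and u'(x)^2 = 36*x**2 + 24*x + 4.
Integrate each monomial from 0 to 3 using ∫_0^3 c·x^n dx = c·3^(n+1)/(n+1):
  ∫_0^3 u(x)^2 dx = ∫_0^3 (9*x^4 + 12*x^3 - 2*x^2 - 4*x + 1) dx. Term by term:
    ∫_0^3 9*x^4 dx = 2187/5;  ∫_0^3 12*x^3 dx = 243;  ∫_0^3 -2*x^2 dx = -18;
    ∫_0^3 -4*x dx = -18;  ∫_0^3 1 dx = 3.
  Sum: 2187/5 + 243 − 18 − 18 + 3 = 3237/5.
  ∫_0^3 u'(x)^2 dx = ∫_0^3 (36*x^2 + 24*x + 4) dx. Term by term:
    ∫_0^3 36*x^2 dx = 324;  ∫_0^3 24*x dx = 108;  ∫_0^3 4 dx = 12.
  Sum: 324 + 108 + 12 = 444.
Adding: ||u||_{H^1}^2 = 3237/5 + 444 = 5457/5.


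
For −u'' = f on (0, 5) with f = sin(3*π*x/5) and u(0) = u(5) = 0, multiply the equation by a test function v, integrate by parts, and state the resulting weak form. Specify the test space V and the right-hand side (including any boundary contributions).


V = H^1_0(0, 5) (so v(0) = v(5) = 0); weak form: ∫_0^5 u'v' dx = ∫_0^5 (sin(3*π*x/5)) v dx for all v ∈ V.

Multiply both sides by a test function v and integrate from 0 to 5:
  ∫_0^5 −u''(x) v(x) dx = ∫_0^5 f(x) v(x) dx.
Integrate the LHS by parts once:
  ∫_0^5 −u'' v dx = −[u'(x) v(x)]_0^5 + ∫_0^5 u'(x) v'(x) dx.
Thus ∫_0^5 u'(x) v'(x) dx = ∫_0^5 f(x) v(x) dx + [u'(x) v(x)]_0^5.
Choose V so that boundary terms are either known or forced to vanish.
u is Dirichlet: u(0) = u(5) = 0. Let V = H^1_0(0, 5); then v(0) = v(5) = 0, and [u' v]_0^5 = 0.
Weak formulation: find u (satisfying any essential BC) such that ∫_0^5 u'(x) v'(x) dx = ∫_0^5 f v dx for all v ∈ V.
Substituting f(x) = sin(3*π*x/5), the right-hand side is ∫_0^5 (sin(3*π*x/5)) v dx.


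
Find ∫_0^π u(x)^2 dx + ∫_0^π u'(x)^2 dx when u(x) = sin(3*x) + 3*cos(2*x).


||u||_{H^1(0,π)}^2 = 36 + 55*π/2

u'(x) = -6*sin(2*x) + 3*cos(3*x).
Expand u² and (u')² and integrate term by term on (0, π), using: for integers n ≥ 1, ∫_0^π sin²(nx) dx = ∫_0^π cos²(nx) dx = π/2; for n ≠ n', ∫_0^π sin(nx)sin(n'x) dx = ∫_0^π cos(nx)cos(n'x) dx = 0; and by product-to-sum, ∫_0^π sin(nx)cos(n'x) dx = ½∫_0^π [sin((n+n')x) + sin((n−n')x)] dx, which is 0 when n+n' is even and 2n/(n²−n'²) when n+n' is odd (it need not vanish on (0, π)).
  u² squared terms: (3)²·∫cos(2x)² dx = 9·π/2 = 9*π/2;  (1)²·∫sin(3x)² dx = 1·π/2 = π/2.
  u² cross terms: 2·(3)·(1)·∫cos(2x)·sin(3x) dx = 6·(6/5) = 36/5.
  So ∫_0^π u² dx = 9*π/2 + π/2 + 36/5 = 36/5 + 5*π.
  (u')² squared terms: (-6)²·∫sin(2x)² dx = 36·π/2 = 18*π;  (3)²·∫cos(3x)² dx = 9·π/2 = 9*π/2.
  (u')² cross terms: 2·(-6)·(3)·∫sin(2x)·cos(3x) dx = -36·(-4/5) = 144/5.
  So ∫_0^π (u')² dx = 18*π + 9*π/2 + 144/5 = 144/5 + 45*π/2.
||u||_{H^1}^2 = (36/5 + 5*π) + (144/5 + 45*π/2) = 36 + 55*π/2.


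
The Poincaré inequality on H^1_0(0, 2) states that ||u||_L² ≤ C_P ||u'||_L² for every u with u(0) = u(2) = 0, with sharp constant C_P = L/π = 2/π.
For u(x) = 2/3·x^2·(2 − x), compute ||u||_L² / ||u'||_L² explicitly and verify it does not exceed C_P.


||u||_L² / ||u'||_L² = sqrt(14)/7 < C_P = 2/π.

u(x) = 2/3·x^2·(2 − x), so u'(x) = 2*x*(4 - 3*x)/3.
u(x) = 2/3·x^2·(2 − x) vanishes at x = 0 and x = 2, so u ∈ H^1_0(0, 2). Differentiate via the product rule and integrate the resulting polynomials term by term.
  ∫_0^2 u² dx = ∫_0^2 (4*x^6/9 - 16*x^5/9 + 16*x^4/9) dx. Term by term:
    ∫_0^2 4*x^6/9 dx = 512/63;  ∫_0^2 -16*x^5/9 dx = -512/27;  ∫_0^2 16*x^4/9 dx = 512/45.
  Sum: 512/63 − 512/27 + 512/45 = 512/945.
  ∫_0^2 (u')² dx = ∫_0^2 (4*x^4 - 32*x^3/3 + 64*x^2/9) dx. Term by term:
    ∫_0^2 4*x^4 dx = 128/5;  ∫_0^2 -32*x^3/3 dx = -128/3;  ∫_0^2 64*x^2/9 dx = 512/27.
  Sum: 128/5 − 128/3 + 512/27 = 256/135.
∫_0^2 u² dx = 512/945, so ||u||_L² = 16*sqrt(210)/315.
∫_0^2 (u')² dx = 256/135, so ||u'||_L² = 16*sqrt(15)/45.
Ratio ||u||_L² / ||u'||_L² = sqrt(14)/7.
Sharp Poincaré constant on H^1_0(0, 2) is C_P = L/π = 2/π, achieved by sin(π/2·x).
A polynomial bump cannot attain the sharp Poincaré constant (only the first sine eigenfunction does), so the ratio is strictly less than C_P, consistent with ||u||_L² ≤ C_P ||u'||_L².


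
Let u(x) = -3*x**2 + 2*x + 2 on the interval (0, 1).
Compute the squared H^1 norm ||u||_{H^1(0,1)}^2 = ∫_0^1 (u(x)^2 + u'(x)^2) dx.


||u||_{H^1}^2 = 122/15

The H^1 norm (squared) on an interval (0, L) is
  ||u||_{H^1}^2 = ∫_0^L u(x)^2 dx + ∫_0^L u'(x)^2 dx.
Compute u'(x) = 2 - 6*x.
Then u(x)^2 = 9*x**4 - 12*x**3 - 8*x**2 + 8*x + 4 and u'(x)^2 = 36*x**2 - 24*x + 4.
Integrate each monomial from 0 to 1 using ∫_0^1 c·x^n dx = c·1^(n+1)/(n+1):
  ∫_0^1 u(x)^2 dx = ∫_0^1 (9*x^4 - 12*x^3 - 8*x^2 + 8*x + 4) dx. Term by term:
    ∫_0^1 9*x^4 dx = 9/5;  ∫_0^1 -12*x^3 dx = -3;  ∫_0^1 -8*x^2 dx = -8/3;
    ∫_0^1 8*x dx = 4;  ∫_0^1 4 dx = 4.
  Sum: 9/5 − 3 − 8/3 + 4 + 4 = 62/15.
  ∫_0^1 u'(x)^2 dx = ∫_0^1 (36*x^2 - 24*x + 4) dx. Term by term:
    ∫_0^1 36*x^2 dx = 12;  ∫_0^1 -24*x dx = -12;  ∫_0^1 4 dx = 4.
  Sum: 12 − 12 + 4 = 4.
Adding: ||u||_{H^1}^2 = 62/15 + 4 = 122/15.


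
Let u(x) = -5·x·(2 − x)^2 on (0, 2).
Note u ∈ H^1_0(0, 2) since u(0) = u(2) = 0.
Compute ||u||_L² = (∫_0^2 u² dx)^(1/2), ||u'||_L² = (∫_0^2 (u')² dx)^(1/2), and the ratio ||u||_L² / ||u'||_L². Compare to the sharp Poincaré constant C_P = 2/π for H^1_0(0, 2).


||u||_L² / ||u'||_L² = sqrt(14)/7 < C_P = 2/π.

u(x) = -5·x·(2 − x)^2, so u'(x) = 5*(2 - 3*x)*(x - 2).
u(x) = -5·x·(2 − x)^2 vanishes at x = 0 and x = 2, so u ∈ H^1_0(0, 2). Differentiate via the product rule and integrate the resulting polynomials term by term.
  ∫_0^2 u² dx = ∫_0^2 (25*x^6 - 200*x^5 + 600*x^4 - 800*x^3 + 400*x^2) dx. Term by term:
    ∫_0^2 25*x^6 dx = 3200/7;  ∫_0^2 -200*x^5 dx = -6400/3;  ∫_0^2 600*x^4 dx = 3840;
    ∫_0^2 -800*x^3 dx = -3200;  ∫_0^2 400*x^2 dx = 3200/3.
  Sum: 3200/7 − 6400/3 + 3840 − 3200 + 3200/3 = 640/21.
  ∫_0^2 (u')² dx = ∫_0^2 (225*x^4 - 1200*x^3 + 2200*x^2 - 1600*x + 400) dx. Term by term:
    ∫_0^2 225*x^4 dx = 1440;  ∫_0^2 -1200*x^3 dx = -4800;  ∫_0^2 2200*x^2 dx = 17600/3;
    ∫_0^2 -1600*x dx = -3200;  ∫_0^2 400 dx = 800.
  Sum: 1440 − 4800 + 17600/3 − 3200 + 800 = 320/3.
∫_0^2 u² dx = 640/21, so ||u||_L² = 8*sqrt(210)/21.
∫_0^2 (u')² dx = 320/3, so ||u'||_L² = 8*sqrt(15)/3.
Ratio ||u||_L² / ||u'||_L² = sqrt(14)/7.
Sharp Poincaré constant on H^1_0(0, 2) is C_P = L/π = 2/π, achieved by sin(π/2·x).
A polynomial bump cannot attain the sharp Poincaré constant (only the first sine eigenfunction does), so the ratio is strictly less than C_P, consistent with ||u||_L² ≤ C_P ||u'||_L².


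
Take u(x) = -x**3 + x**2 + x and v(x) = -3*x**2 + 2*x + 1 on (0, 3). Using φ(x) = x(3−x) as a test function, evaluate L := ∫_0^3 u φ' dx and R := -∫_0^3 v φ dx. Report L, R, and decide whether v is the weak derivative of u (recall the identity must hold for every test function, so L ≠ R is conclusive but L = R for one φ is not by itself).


LHS = 369/20, RHS = 369/20. Yes, v = u' weakly.

u(x) = -x**3 + x**2 + x, classical derivative u'(x) = -3*x**2 + 2*x + 1.
φ(x) = x(3−x), so φ'(x) = 3 - 2*x.
Note φ(0) = φ(3) = 0, so the boundary term u·φ vanishes.
LHS = ∫_0^3 u(x) φ'(x) dx = ∫_0^3 (2*x^4 - 5*x^3 + x^2 + 3*x) dx. Term by term:
  ∫_0^3 2*x^4 dx = 486/5;  ∫_0^3 -5*x^3 dx = -405/4;  ∫_0^3 x^2 dx = 9;
  ∫_0^3 3*x dx = 27/2.
Sum: 486/5 − 405/4 + 9 + 27/2 = 369/20.
So LHS = 369/20.
∫_0^3 v(x) φ(x) dx = ∫_0^3 (3*x^4 - 11*x^3 + 5*x^2 + 3*x) dx. Term by term:
  ∫_0^3 3*x^4 dx = 729/5;  ∫_0^3 -11*x^3 dx = -891/4;  ∫_0^3 5*x^2 dx = 45;
  ∫_0^3 3*x dx = 27/2.
Sum: 729/5 − 891/4 + 45 + 27/2 = -369/20.
So RHS = -∫_0^3 v(x) φ(x) dx = 369/20.
LHS = RHS, so the identity holds for this test φ.
Moreover u is smooth here and v(x) = u'(x) = -3*x**2 + 2*x + 1 pointwise, so the identity holds for every test function. Hence v is the weak derivative of u.


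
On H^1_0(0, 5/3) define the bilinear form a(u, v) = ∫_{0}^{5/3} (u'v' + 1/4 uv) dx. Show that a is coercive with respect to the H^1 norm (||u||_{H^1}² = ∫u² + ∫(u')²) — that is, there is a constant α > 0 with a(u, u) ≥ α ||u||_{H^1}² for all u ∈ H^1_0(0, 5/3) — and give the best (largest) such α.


α = (25 + 36*π^2)/(4*(25 + 9*π^2))

Coercivity of a(·,·) on H^1_0(0, 5/3) means a(u, u) ≥ α ||u||_{H^1}² for every u ∈ H^1_0.
The interval has length L = 5/3, and Poincaré/coercivity depend only on L. Here a(u, u) = ∫(u')² + (1/4)·∫u².
Here 0 < c = 1/4 < 1. The condition a(u,u) ≥ α||u||_{H^1}² reads (1−α)∫(u')² ≥ (α−c)∫u². Any admissible α is ≤ 1 (rapidly oscillating u have ∫u²/∫(u')² → 0), and α = 1 would force 0 ≥ (1−c)∫u², impossible since c < 1; so 1−α > 0. By the sharp Poincaré inequality on H^1_0 of an interval of length L, ∫(u')² ≥ (π/L)²∫u² with equality for the first sine mode sin(π(x−x₀)/L) (x₀ the left endpoint), so the inequality holds for all u iff (1−α)(π/L)² ≥ α − c, i.e. α ≤ ((π/L)² + c)/((π/L)² + 1) = (1 + c(L/π)²)/(1 + (L/π)²). With (π/L)² = 9*π^2/25 and c = 1/4, the largest admissible constant is α = ((π/L)² + c)/((π/L)² + 1).
Simplifying, α = (25 + 36*π^2)/(4*(25 + 9*π^2)).


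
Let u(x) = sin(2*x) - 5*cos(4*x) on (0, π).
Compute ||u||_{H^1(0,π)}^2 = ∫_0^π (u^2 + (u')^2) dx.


||u||_{H^1(0,π)}^2 = 215*π

u'(x) = 20*sin(4*x) + 2*cos(2*x).
Expand u² and (u')² and integrate term by term on (0, π), using: for integers n ≥ 1, ∫_0^π sin²(nx) dx = ∫_0^π cos²(nx) dx = π/2; for n ≠ n', ∫_0^π sin(nx)sin(n'x) dx = ∫_0^π cos(nx)cos(n'x) dx = 0; and by product-to-sum, ∫_0^π sin(nx)cos(n'x) dx = ½∫_0^π [sin((n+n')x) + sin((n−n')x)] dx, which is 0 when n+n' is even and 2n/(n²−n'²) when n+n' is odd (it need not vanish on (0, π)).
  u² squared terms: (-5)²·∫cos(4x)² dx = 25·π/2 = 25*π/2;  (1)²·∫sin(2x)² dx = 1·π/2 = π/2.
  u² cross terms: 2·(-5)·(1)·∫cos(4x)·sin(2x) dx = -10·(0) = 0.
  So ∫_0^π u² dx = 25*π/2 + π/2 + 0 = 13*π.
  (u')² squared terms: (2)²·∫cos(2x)² dx = 4·π/2 = 2*π;  (20)²·∫sin(4x)² dx = 400·π/2 = 200*π.
  (u')² cross terms: 2·(2)·(20)·∫cos(2x)·sin(4x) dx = 80·(0) = 0.
  So ∫_0^π (u')² dx = 2*π + 200*π + 0 = 202*π.
||u||_{H^1}^2 = (13*π) + (202*π) = 215*π.


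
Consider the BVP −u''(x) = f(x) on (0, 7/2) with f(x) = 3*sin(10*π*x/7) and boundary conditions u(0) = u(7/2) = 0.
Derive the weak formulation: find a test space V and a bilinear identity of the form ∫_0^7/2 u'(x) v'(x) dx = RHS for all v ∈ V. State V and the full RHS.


V = H^1_0(0, 7/2) (so v(0) = v(7/2) = 0); weak form: ∫_0^7/2 u'v' dx = ∫_0^7/2 (3*sin(10*π*x/7)) v dx for all v ∈ V.

Multiply both sides by a test function v and integrate from 0 to 7/2:
  ∫_0^7/2 −u''(x) v(x) dx = ∫_0^7/2 f(x) v(x) dx.
Integrate the LHS by parts once:
  ∫_0^7/2 −u'' v dx = −[u'(x) v(x)]_0^7/2 + ∫_0^7/2 u'(x) v'(x) dx.
Thus ∫_0^7/2 u'(x) v'(x) dx = ∫_0^7/2 f(x) v(x) dx + [u'(x) v(x)]_0^7/2.
Choose V so that boundary terms are either known or forced to vanish.
u is Dirichlet: u(0) = u(7/2) = 0. Let V = H^1_0(0, 7/2); then v(0) = v(7/2) = 0, and [u' v]_0^7/2 = 0.
Weak formulation: find u (satisfying any essential BC) such that ∫_0^7/2 u'(x) v'(x) dx = ∫_0^7/2 f v dx for all v ∈ V.
Substituting f(x) = 3*sin(10*π*x/7), the right-hand side is ∫_0^7/2 (3*sin(10*π*x/7)) v dx.


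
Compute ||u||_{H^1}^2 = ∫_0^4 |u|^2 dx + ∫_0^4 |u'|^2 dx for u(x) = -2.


||u||_{H^1}^2 = 16

The H^1 norm (squared) on an interval (0, L) is
  ||u||_{H^1}^2 = ∫_0^L u(x)^2 dx + ∫_0^L u'(x)^2 dx.
Compute u'(x) = 0.
Then u(x)^2 = 4 and u'(x)^2 = 0.
Integrate each monomial from 0 to 4 using ∫_0^4 c·x^n dx = c·4^(n+1)/(n+1):
  ∫_0^4 u(x)^2 dx = ∫_0^4 (4) dx. Term by term:
    ∫_0^4 4 dx = 16.
  ∫_0^4 u'(x)^2 dx = ∫_0^4 (0) dx. Term by term:
    ∫_0^4 0 dx = 0.
Adding: ||u||_{H^1}^2 = 16 + 0 = 16.


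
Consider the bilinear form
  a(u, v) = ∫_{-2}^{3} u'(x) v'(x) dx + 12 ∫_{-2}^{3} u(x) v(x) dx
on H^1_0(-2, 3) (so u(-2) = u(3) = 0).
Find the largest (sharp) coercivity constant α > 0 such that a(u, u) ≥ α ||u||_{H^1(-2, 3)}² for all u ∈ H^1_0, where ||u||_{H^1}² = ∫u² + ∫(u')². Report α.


α = 1

Coercivity of a(·,·) on H^1_0(-2, 3) means a(u, u) ≥ α ||u||_{H^1}² for every u ∈ H^1_0.
The interval has length L = 5, and Poincaré/coercivity depend only on L. Here a(u, u) = ∫(u')² + (12)·∫u².
Here c = 12 ≥ 1, so a(u,u) = ∫(u')² + c∫u² ≥ ∫(u')² + ∫u² = ||u||_{H^1}², i.e. α = 1 works. No larger α is possible: a(u,u) ≥ α||u||_{H^1}² means (1−α)∫(u')² ≥ (α−c)∫u², and for the modes u_n = sin(nπ(x−x₀)/L) (x₀ the left endpoint) one has ∫u_n²/∫(u_n')² = (L/(nπ))² → 0, so a(u_n,u_n)/||u_n||_{H^1}² → 1. Hence the optimal constant is α = 1.
Therefore α = 1.


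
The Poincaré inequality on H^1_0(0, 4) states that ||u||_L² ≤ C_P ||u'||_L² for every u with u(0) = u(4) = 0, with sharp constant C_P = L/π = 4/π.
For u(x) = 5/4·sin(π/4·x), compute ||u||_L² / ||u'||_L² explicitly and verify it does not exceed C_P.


||u||_L² / ||u'||_L² = 4/π = C_P.

u(x) = 5/4·sin(π/4·x), so u'(x) = 5*π*cos(π*x/4)/16.
Writing u(x) = A·sin(kπx/L) with A = 5/4 and k = 1, use ∫_0^L sin²(kπx/L) dx = L/2 and ∫_0^L cos²(kπx/L) dx = L/2.
u² = 25/16·sin²(π/4·x) and (u')² = 25*π^2/256·cos²(π/4·x), and each of sin², cos² integrates to L/2 = 2 over (0, 4).
∫_0^4 u² dx = 25/8, so ||u||_L² = 5*sqrt(2)/4.
∫_0^4 (u')² dx = 25*π^2/128, so ||u'||_L² = 5*sqrt(2)*π/16.
Ratio ||u||_L² / ||u'||_L² = 4/π.
Sharp Poincaré constant on H^1_0(0, 4) is C_P = L/π = 4/π, achieved by sin(π/4·x).
This is the k = 1 eigenfunction (up to amplitude), so the ratio equals the sharp Poincaré constant exactly.


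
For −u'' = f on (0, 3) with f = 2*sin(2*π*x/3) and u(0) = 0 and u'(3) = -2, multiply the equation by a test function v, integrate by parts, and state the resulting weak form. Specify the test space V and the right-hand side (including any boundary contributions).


V = {v ∈ H^1(0, 3) : v(0) = 0} (test functions vanish at x = 0 where u is specified); weak form: ∫_0^3 u'v' dx = ∫_0^3 (2*sin(2*π*x/3)) v dx − 2·v(3) for all v ∈ V.

Multiply both sides by a test function v and integrate from 0 to 3:
  ∫_0^3 −u''(x) v(x) dx = ∫_0^3 f(x) v(x) dx.
Integrate the LHS by parts once:
  ∫_0^3 −u'' v dx = −[u'(x) v(x)]_0^3 + ∫_0^3 u'(x) v'(x) dx.
Thus ∫_0^3 u'(x) v'(x) dx = ∫_0^3 f(x) v(x) dx + [u'(x) v(x)]_0^3.
Choose V so that boundary terms are either known or forced to vanish.
Mixed BC: u(0) = 0 (Dirichlet) and u'(3) = -2 (Neumann). Define V = {v ∈ H^1(0, 3) : v(0) = 0}. Then [u' v]_0^3 = u'(3)·v(3) − u'(0)·0 = − 2·v(3).
Weak formulation: find u (satisfying any essential BC) such that ∫_0^3 u'(x) v'(x) dx = ∫_0^3 f v dx − 2·v(3) for all v ∈ V (Dirichlet at 0 absorbed into V; Neumann datum at x = 3 contributes the boundary term).
Substituting f(x) = 2*sin(2*π*x/3), the right-hand side is ∫_0^3 (2*sin(2*π*x/3)) v dx − 2·v(3).


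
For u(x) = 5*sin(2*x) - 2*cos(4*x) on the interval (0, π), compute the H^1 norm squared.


||u||_{H^1(0,π)}^2 = 193*π/2

u'(x) = 8*sin(4*x) + 10*cos(2*x).
Expand u² and (u')² and integrate term by term on (0, π), using: for integers n ≥ 1, ∫_0^π sin²(nx) dx = ∫_0^π cos²(nx) dx = π/2; for n ≠ n', ∫_0^π sin(nx)sin(n'x) dx = ∫_0^π cos(nx)cos(n'x) dx = 0; and by product-to-sum, ∫_0^π sin(nx)cos(n'x) dx = ½∫_0^π [sin((n+n')x) + sin((n−n')x)] dx, which is 0 when n+n' is even and 2n/(n²−n'²) when n+n' is odd (it need not vanish on (0, π)).
  u² squared terms: (-2)²·∫cos(4x)² dx = 4·π/2 = 2*π;  (5)²·∫sin(2x)² dx = 25·π/2 = 25*π/2.
  u² cross terms: 2·(-2)·(5)·∫cos(4x)·sin(2x) dx = -20·(0) = 0.
  So ∫_0^π u² dx = 2*π + 25*π/2 + 0 = 29*π/2.
  (u')² squared terms: (8)²·∫sin(4x)² dx = 64·π/2 = 32*π;  (10)²·∫cos(2x)² dx = 100·π/2 = 50*π.
  (u')² cross terms: 2·(8)·(10)·∫sin(4x)·cos(2x) dx = 160·(0) = 0.
  So ∫_0^π (u')² dx = 32*π + 50*π + 0 = 82*π.
||u||_{H^1}^2 = (29*π/2) + (82*π) = 193*π/2.
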